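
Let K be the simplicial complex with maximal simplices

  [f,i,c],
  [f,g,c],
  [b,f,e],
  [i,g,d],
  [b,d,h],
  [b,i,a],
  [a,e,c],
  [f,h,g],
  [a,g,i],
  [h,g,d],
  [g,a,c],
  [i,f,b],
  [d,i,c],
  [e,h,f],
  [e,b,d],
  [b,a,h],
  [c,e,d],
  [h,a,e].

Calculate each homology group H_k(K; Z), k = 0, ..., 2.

H_0 = Z,  H_1 = Z ⊕ Z_2,  H_2 = 0.

Order the vertices as a < b < c < d < e < f < g < h < i. Listing each simplex with vertices in this order, K has dimension 2 with simplices:

  0-simplices (9): a, b, c, d, e, f, g, h, i
  1-simplices (27): ab, ac, ae, ag, ah, ai, bd, be, bf, bh, bi, cd, ce, cf, cg, ci, de, dg, dh, di, ef, eh, fg, fh, fi, gh, gi
  2-simplices (18): abh, abi, ace, acg, aeh, agi, bde, bdh, bef, bfi, cde, cdi, cfg, cfi, dgh, dgi, efh, fgh

giving chain groups C_0 ≅ Z^9, C_1 ≅ Z^27, C_2 ≅ Z^18.

The boundary map ∂_1: C_1 → C_0 maps an edge to its endpoints' difference, ∂[p,q] = q − p.
The 9×27 boundary matrix has rank 8 and Smith normal form diag(1,1,1,1,1,1,1,1).

∂_2: C_2 → C_1 acts by ∂[p,q,r] = [q,r] − [p,r] + [p,q]. For instance
  ∂aeh = eh − ah + ae,
  ∂bde = de − be + bd.
The resulting 27×18 matrix has rank 18, and its Smith normal form has invariant factors (1,1,1,1,1,1,1,1,1,1,1,1,1,1,1,1,1,2).

Reading off H_k = ker ∂_k / im ∂_{k+1}:

  H_0: rank C_0 − rank ∂_1 = 9 − 8 = 1, and the invariant factors of ∂_1 are all 1, so H_0 ≅ Z.
  H_1: rank ker ∂_1 − rank ∂_2 = (27 − 8) − 18 = 1, and ∂_2 has invariant factor 2 > 1, so H_1 ≅ Z ⊕ Z_2.
  H_2: rank ker ∂_2 − rank ∂_3 = (18 − 18) − 0 = 0, and there is no ∂_3, so H_2 ≅ 0.

As a check, the Euler characteristic is 9 − 27 + 18 = 0, which agrees with 1 − 1 + 0 = 0.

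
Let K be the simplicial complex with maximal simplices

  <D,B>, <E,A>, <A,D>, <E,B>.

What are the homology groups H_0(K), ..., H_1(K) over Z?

H_0 = Z,  H_1 = Z.

Order the vertices as A < B < D < E. Listing each simplex with vertices in this order, K has dimension 1 with simplices:

  0-simplices (4): A, B, D, E
  1-simplices (4): AD, AE, BD, BE

Hence C_0 ≅ Z^4, C_1 ≅ Z^4.

∂_1: C_1 → C_0 maps an edge to its endpoints' difference, ∂[p,q] = q − p. For instance
  ∂AE = E − A.
The resulting 4×4 matrix has rank 3, and its Smith normal form has invariant factors (1,1,1).

Computing H_k = (kernel of ∂_k) / (image of ∂_{k+1}):

  H_0: rank C_0 − rank ∂_1 = 4 − 3 = 1, and the invariant factors of ∂_1 are all 1, so H_0 = Z.
  H_1: rank ker ∂_1 − rank ∂_2 = (4 − 3) − 0 = 1, and there is no ∂_2, so H_1 = Z.

As a check, the Euler characteristic is 4 − 4 = 0, which agrees with 1 − 1 = 0.
(K is a triangulation of the circle S^1.)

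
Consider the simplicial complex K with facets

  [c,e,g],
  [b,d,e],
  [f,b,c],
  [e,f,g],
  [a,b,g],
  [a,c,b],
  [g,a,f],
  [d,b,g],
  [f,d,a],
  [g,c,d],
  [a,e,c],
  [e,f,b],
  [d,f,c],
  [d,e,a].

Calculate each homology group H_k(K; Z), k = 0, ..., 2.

H_0 = Z,  H_1 = Z^2,  H_2 = Z.

Order the vertices as a < b < c < d < e < f < g. Listing each simplex with vertices in this order, K has dimension 2 with simplices:

  0-simplices (7): a, b, c, d, e, f, g
  1-simplices (21): ab, ac, ad, ae, af, ag, bc, bd, be, bf, bg, cd, ce, cf, cg, de, df, dg, ef, eg, fg
  2-simplices (14): abc, abg, ace, ade, adf, afg, bcf, bde, bdg, bef, cdf, cdg, ceg, efg

so the chain groups are C_0 ≅ Z^7, C_1 ≅ Z^21, C_2 ≅ Z^14.

∂_1: C_1 → C_0 is given by ∂[p,q] = [q] − [p]. For instance
  ∂ab = b − a.
The resulting 7×21 matrix has rank 6, and its Smith normal form has invariant factors (1,1,1,1,1,1).

The boundary map ∂_2: C_2 → C_1 acts by ∂[p,q,r] = [q,r] − [p,r] + [p,q]. For instance
  ∂bcf = cf − bf + bc,
  ∂efg = fg − eg + ef.
This gives a 21×14 integer matrix of rank 13; reducing to Smith normal form yields diagonal entries (1,1,1,1,1,1,1,1,1,1,1,1,1).

Reading off H_k = ker ∂_k / im ∂_{k+1}:

  H_0: rank C_0 − rank ∂_1 = 7 − 6 = 1, and the invariant factors of ∂_1 are all 1, so H_0 = Z.
  H_1: rank ker ∂_1 − rank ∂_2 = (21 − 6) − 13 = 2, and the invariant factors of ∂_2 are all 1, so H_1 = Z^2.
  H_2: rank ker ∂_2 − rank ∂_3 = (14 − 13) − 0 = 1, and there is no ∂_3, so H_2 = Z.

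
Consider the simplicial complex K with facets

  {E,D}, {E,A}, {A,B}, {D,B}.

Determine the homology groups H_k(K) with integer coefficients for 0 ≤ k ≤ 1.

H_0 = Z,  H_1 = Z.

Order the vertices as A < B < D < E. Listing each simplex with vertices in this order, K has dimension 1 with simplices:

  0-simplices (4): A, B, D, E
  1-simplices (4): AB, AE, BD, DE

so the chain groups are C_0 ≅ Z^4, C_1 ≅ Z^4.

Boundary ∂_1: C_1 → C_0 sends each edge [p,q] (with p < q) to q − p. For instance
  ∂BD = D − B.
As a 4×4 matrix over Z this has rank 3, with invariant factors (1,1,1).

Reading off H_k = ker ∂_k / im ∂_{k+1}:

  H_0: rank C_0 − rank ∂_1 = 4 − 3 = 1, and the invariant factors of ∂_1 are all 1, so H_0 ≅ Z.
  H_1: rank ker ∂_1 − rank ∂_2 = (4 − 3) − 0 = 1, and there is no ∂_2, so H_1 ≅ Z.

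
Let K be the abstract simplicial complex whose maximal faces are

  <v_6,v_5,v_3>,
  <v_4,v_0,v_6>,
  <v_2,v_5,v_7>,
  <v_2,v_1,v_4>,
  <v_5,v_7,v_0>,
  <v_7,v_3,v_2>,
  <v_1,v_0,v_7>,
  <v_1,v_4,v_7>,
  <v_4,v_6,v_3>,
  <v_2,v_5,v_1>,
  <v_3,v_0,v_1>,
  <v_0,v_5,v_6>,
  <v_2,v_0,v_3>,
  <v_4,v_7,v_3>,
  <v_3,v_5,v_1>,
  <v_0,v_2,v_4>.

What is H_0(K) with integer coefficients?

H_0 = Z.

K has 8 vertices, 24 edges, 16 triangles.
rank ∂_0 = 0, rank ∂_1 = 7 ⇒ b_0 = 8 − 0 − 7 = 1; all invariant factors of ∂_1 are 1 so no torsion. So H_0 = Z.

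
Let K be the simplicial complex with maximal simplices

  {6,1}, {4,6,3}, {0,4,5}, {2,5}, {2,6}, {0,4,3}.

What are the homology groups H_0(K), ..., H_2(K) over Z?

H_0 = Z,  H_1 = Z,  H_2 = 0.

Take the total order 0 < 1 < 2 < 3 < 4 < 5 < 6 on the vertex set. Then K (dimension 2) consists of the simplices:

  0-simplices (7): [0], [1], [2], [3], [4], [5], [6]
  1-simplices (10): [0,3], [0,4], [0,5], [1,6], [2,5], [2,6], [3,4], [3,6], [4,5], [4,6]
  2-simplices (3): [0,3,4], [0,4,5], [3,4,6]

so the chain groups are C_0 ≅ Z^7, C_1 ≅ Z^10, C_2 ≅ Z^3.

The boundary map ∂_1: C_1 → C_0 is given by ∂[p,q] = [q] − [p]. For instance
  ∂[0,3] = [3] − [0].
This gives a 7×10 integer matrix of rank 6; reducing to Smith normal form yields diagonal entries (1,1,1,1,1,1).

∂_2: C_2 → C_1 acts by ∂[p,q,r] = [q,r] − [p,r] + [p,q]. For instance
  ∂[3,4,6] = [4,6] − [3,6] + [3,4],
  ∂[0,4,5] = [4,5] − [0,5] + [0,4].
As a 10×3 matrix over Z this has rank 3, with invariant factors (1,1,1).

Computing H_k = (kernel of ∂_k) / (image of ∂_{k+1}):

  H_0: rank C_0 − rank ∂_1 = 7 − 6 = 1, and the invariant factors of ∂_1 are all 1, so H_0 ≅ Z.
  H_1: rank ker ∂_1 − rank ∂_2 = (10 − 6) − 3 = 1, and the invariant factors of ∂_2 are all 1, so H_1 ≅ Z.
  H_2: rank ker ∂_2 − rank ∂_3 = (3 − 3) − 0 = 0, and there is no ∂_3, so H_2 ≅ 0.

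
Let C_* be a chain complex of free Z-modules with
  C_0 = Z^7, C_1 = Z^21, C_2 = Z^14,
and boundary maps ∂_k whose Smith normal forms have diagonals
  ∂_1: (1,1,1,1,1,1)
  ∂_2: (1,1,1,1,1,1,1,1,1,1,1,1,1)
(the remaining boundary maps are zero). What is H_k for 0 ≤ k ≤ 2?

H_0: b_0 = 7 − 0 − 6 = 1; torsion from ∂_1 factors > 1: none. So H_0 = Z.
H_1: b_1 = 21 − 6 − 13 = 2; torsion from ∂_2 factors > 1: none. So H_1 = Z^2.
H_2: b_2 = 14 − 13 − 0 = 1; torsion from ∂_3 factors > 1: none. So H_2 = Z.

H_0 = Z,  H_1 = Z^2,  H_2 = Z.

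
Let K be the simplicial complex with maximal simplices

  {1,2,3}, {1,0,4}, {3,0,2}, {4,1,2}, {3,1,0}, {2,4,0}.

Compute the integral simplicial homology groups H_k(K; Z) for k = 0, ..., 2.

H_0 ≅ Z,  H_1 = 0,  H_2 ≅ Z.

We work with the vertex ordering 0 < 1 < 2 < 3 < 4. The simplices of K, each written with vertices in increasing order, are:

  0-simplices (5): [0], [1], [2], [3], [4]
  1-simplices (9): [0,1], [0,2], [0,3], [0,4], [1,2], [1,3], [1,4], [2,3], [2,4]
  2-simplices (6): [0,1,3], [0,1,4], [0,2,3], [0,2,4], [1,2,3], [1,2,4]

giving chain groups C_0 ≅ Z^5, C_1 ≅ Z^9, C_2 ≅ Z^6.

Boundary ∂_1: C_1 → C_0 maps an edge to its endpoints' difference, ∂[p,q] = q − p. For instance
  ∂[0,4] = [4] − [0].
As a 5×9 matrix over Z this has rank 4, with invariant factors (1,1,1,1).

The boundary map ∂_2: C_2 → C_1 maps a triangle to the signed sum of its edges. For instance
  ∂[1,2,4] = [2,4] − [1,4] + [1,2],
  ∂[0,2,3] = [2,3] − [0,3] + [0,2].
The 9×6 boundary matrix has rank 5 and Smith normal form diag(1,1,1,1,1).

Computing H_k = (kernel of ∂_k) / (image of ∂_{k+1}):

  H_0: rank C_0 − rank ∂_1 = 5 − 4 = 1, and the invariant factors of ∂_1 are all 1, so H_0 ≅ Z.
  H_1: rank ker ∂_1 − rank ∂_2 = (9 − 4) − 5 = 0, and the invariant factors of ∂_2 are all 1, so H_1 ≅ 0.
  H_2: rank ker ∂_2 − rank ∂_3 = (6 − 5) − 0 = 1, and there is no ∂_3, so H_2 ≅ Z.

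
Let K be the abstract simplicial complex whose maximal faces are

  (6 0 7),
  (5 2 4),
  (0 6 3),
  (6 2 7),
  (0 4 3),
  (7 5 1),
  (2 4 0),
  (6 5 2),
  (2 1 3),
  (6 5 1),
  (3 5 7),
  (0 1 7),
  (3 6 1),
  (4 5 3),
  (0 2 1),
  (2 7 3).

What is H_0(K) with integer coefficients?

Take the total order 0 < 1 < 2 < 3 < 4 < 5 < 6 < 7 on the vertex set. Then K (dimension 2) consists of the simplices:

  0-simplices (8): [0], [1], [2], [3], [4], [5], [6], [7]
  1-simplices (24): (24 of them)
  2-simplices (16): [0,1,2], [0,1,7], [0,2,4], [0,3,4], [0,3,6], [0,6,7], [1,2,3], [1,3,6], [1,5,6], [1,5,7], [2,3,7], [2,4,5], [2,5,6], [2,6,7], [3,4,5], [3,5,7]

Hence C_0 ≅ Z^8, C_1 ≅ Z^24, C_2 ≅ Z^16.

∂_1: C_1 → C_0 sends each edge [p,q] (with p < q) to q − p. For instance
  ∂[0,6] = [6] − [0].
As a 8×24 matrix over Z this has rank 7, with invariant factors (1,1,1,1,1,1,1).

∂_2: C_2 → C_1 acts by ∂[p,q,r] = [q,r] − [p,r] + [p,q]. For instance
  ∂[1,5,7] = [5,7] − [1,7] + [1,5],
  ∂[2,5,6] = [5,6] − [2,6] + [2,5].
The resulting 24×16 matrix has rank 15, and its Smith normal form has invariant factors (1,1,1,1,1,1,1,1,1,1,1,1,1,1,1).

Now H_k = ker ∂_k / im ∂_{k+1}, so:

  H_0: rank C_0 − rank ∂_1 = 8 − 7 = 1, and the invariant factors of ∂_1 are all 1, so H_0 ≅ Z.

H_0 ≅ Z.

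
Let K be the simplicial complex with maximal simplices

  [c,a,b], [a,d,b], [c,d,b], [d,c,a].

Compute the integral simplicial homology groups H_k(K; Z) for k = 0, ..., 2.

H_0 = Z,  H_1 = 0,  H_2 = Z.

Fix the vertex order a < b < c < d and write every simplex with vertices in increasing order. Then dim K = 2 and the simplices of K are:

  0-simplices (4): a, b, c, d
  1-simplices (6): ab, ac, ad, bc, bd, cd
  2-simplices (4): abc, abd, acd, bcd

so the chain groups are C_0 ≅ Z^4, C_1 ≅ Z^6, C_2 ≅ Z^4.

Boundary ∂_1: C_1 → C_0 is given by ∂[p,q] = [q] − [p]. For instance
  ∂bc = c − b.
The resulting 4×6 matrix has rank 3, and its Smith normal form has invariant factors (1,1,1).

Boundary ∂_2: C_2 → C_1 maps a triangle to the signed sum of its edges. For instance
  ∂abd = bd − ad + ab,
  ∂abc = bc − ac + ab.
This gives a 6×4 integer matrix of rank 3; reducing to Smith normal form yields diagonal entries (1,1,1).

Computing H_k = (kernel of ∂_k) / (image of ∂_{k+1}):

  H_0: rank C_0 − rank ∂_1 = 4 − 3 = 1, and the invariant factors of ∂_1 are all 1, so H_0 ≅ Z.
  H_1: rank ker ∂_1 − rank ∂_2 = (6 − 3) − 3 = 0, and the invariant factors of ∂_2 are all 1, so H_1 ≅ 0.
  H_2: rank ker ∂_2 − rank ∂_3 = (4 − 3) − 0 = 1, and there is no ∂_3, so H_2 ≅ Z.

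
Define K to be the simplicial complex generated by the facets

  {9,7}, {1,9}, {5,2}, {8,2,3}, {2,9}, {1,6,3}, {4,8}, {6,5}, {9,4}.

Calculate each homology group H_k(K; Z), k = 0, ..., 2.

H_0 = Z,  H_1 = Z^3,  H_2 = 0.

K has 9 vertices, 13 edges, 2 triangles.
rank ∂_0 = 0, rank ∂_1 = 8 ⇒ b_0 = 9 − 0 − 8 = 1; all invariant factors of ∂_1 are 1 so no torsion. So H_0 ≅ Z.
rank ∂_1 = 8, rank ∂_2 = 2 ⇒ b_1 = 13 − 8 − 2 = 3; all invariant factors of ∂_2 are 1 so no torsion. So H_1 ≅ Z^3.
rank ∂_2 = 2, rank ∂_3 = 0 ⇒ b_2 = 2 − 2 − 0 = 0. So H_2 ≅ 0.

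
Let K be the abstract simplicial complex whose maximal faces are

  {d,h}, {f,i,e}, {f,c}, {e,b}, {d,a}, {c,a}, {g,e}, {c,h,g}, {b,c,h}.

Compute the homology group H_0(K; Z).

We work with the vertex ordering a < b < c < d < e < f < g < h < i. The simplices of K, each written with vertices in increasing order, are:

  0-simplices (9): a, b, c, d, e, f, g, h, i
  1-simplices (14): ac, ad, bc, be, bh, cf, cg, ch, dh, ef, eg, ei, fi, gh
  2-simplices (3): bch, cgh, efi

so the chain groups are C_0 ≅ Z^9, C_1 ≅ Z^14, C_2 ≅ Z^3.

∂_1: C_1 → C_0 sends each edge [p,q] (with p < q) to q − p.
This gives a 9×14 integer matrix of rank 8; reducing to Smith normal form yields diagonal entries (1,1,1,1,1,1,1,1).

∂_2: C_2 → C_1 maps a triangle to the signed sum of its edges. For instance
  ∂bch = ch − bh + bc,
  ∂efi = fi − ei + ef.
The resulting 14×3 matrix has rank 3, and its Smith normal form has invariant factors (1,1,1).

From H_k ≅ ker(∂_k) / im(∂_{k+1}) we obtain:

  H_0: rank C_0 − rank ∂_1 = 9 − 8 = 1, and the invariant factors of ∂_1 are all 1, so H_0 ≅ Z.

H_0 ≅ Z.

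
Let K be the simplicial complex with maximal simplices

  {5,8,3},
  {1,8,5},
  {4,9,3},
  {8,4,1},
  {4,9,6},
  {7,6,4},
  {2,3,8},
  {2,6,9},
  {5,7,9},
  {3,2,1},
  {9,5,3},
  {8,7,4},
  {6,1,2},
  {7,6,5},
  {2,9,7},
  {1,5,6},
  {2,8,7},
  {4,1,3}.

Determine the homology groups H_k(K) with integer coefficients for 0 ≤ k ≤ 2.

Take the total order 1 < 2 < 3 < 4 < 5 < 6 < 7 < 8 < 9 on the vertex set. Then K (dimension 2) consists of the simplices:

  0-simplices (9): [1], [2], [3], [4], [5], [6], [7], [8], [9]
  1-simplices (27): (27 of them)
  2-simplices (18): [1,2,3], [1,2,6], [1,3,4], [1,4,8], [1,5,6], [1,5,8], [2,3,8], [2,6,9], [2,7,8], [2,7,9], [3,4,9], [3,5,8], [3,5,9], [4,6,7], [4,6,9], [4,7,8], [5,6,7], [5,7,9]

giving chain groups C_0 ≅ Z^9, C_1 ≅ Z^27, C_2 ≅ Z^18.

∂_1: C_1 → C_0 is given by ∂[p,q] = [q] − [p]. For instance
  ∂[6,9] = [9] − [6].
This gives a 9×27 integer matrix of rank 8; reducing to Smith normal form yields diagonal entries (1,1,1,1,1,1,1,1).

Boundary ∂_2: C_2 → C_1 sends each 2-simplex [p,q,r] to [q,r] − [p,r] + [p,q]. For instance
  ∂[1,5,8] = [5,8] − [1,8] + [1,5],
  ∂[4,6,7] = [6,7] − [4,7] + [4,6].
This gives a 27×18 integer matrix of rank 18; reducing to Smith normal form yields diagonal entries (1,1,1,1,1,1,1,1,1,1,1,1,1,1,1,1,1,2).

From H_k ≅ ker(∂_k) / im(∂_{k+1}) we obtain:

  H_0: rank C_0 − rank ∂_1 = 9 − 8 = 1, and the invariant factors of ∂_1 are all 1, so H_0 ≅ Z.
  H_1: rank ker ∂_1 − rank ∂_2 = (27 − 8) − 18 = 1, and ∂_2 has invariant factor 2 > 1, so H_1 ≅ Z ⊕ Z/2.
  H_2: rank ker ∂_2 − rank ∂_3 = (18 − 18) − 0 = 0, and there is no ∂_3, so H_2 ≅ 0.

As a check, the Euler characteristic is 9 − 27 + 18 = 0, which agrees with 1 − 1 + 0 = 0.

H_0 ≅ Z,  H_1 ≅ Z ⊕ Z/2,  H_2 = 0.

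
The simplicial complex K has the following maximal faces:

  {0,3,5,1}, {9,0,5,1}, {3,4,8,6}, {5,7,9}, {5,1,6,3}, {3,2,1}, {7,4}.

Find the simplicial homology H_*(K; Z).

We work with the vertex ordering 0 < 1 < 2 < 3 < 4 < 5 < 6 < 7 < 8 < 9. The simplices of K, each written with vertices in increasing order, are:

  0-simplices (10): [0], [1], [2], [3], [4], [5], [6], [7], [8], [9]
  1-simplices (22): [0,1], [0,3], [0,5], [0,9], [1,2], [1,3], [1,5], [1,6], [1,9], [2,3], [3,4], [3,5], [3,6], [3,8], [4,6], [4,7], [4,8], [5,6], [5,7], [5,9], [6,8], [7,9]
  2-simplices (16): [0,1,3], [0,1,5], [0,1,9], [0,3,5], [0,5,9], [1,2,3], [1,3,5], [1,3,6], [1,5,6], [1,5,9], [3,4,6], [3,4,8], [3,5,6], [3,6,8], [4,6,8], [5,7,9]
  3-simplices (4): [0,1,3,5], [0,1,5,9], [1,3,5,6], [3,4,6,8]

so the chain groups are C_0 ≅ Z^10, C_1 ≅ Z^22, C_2 ≅ Z^16, C_3 ≅ Z^4.

The boundary map ∂_1: C_1 → C_0 is given by ∂[p,q] = [q] − [p]. For instance
  ∂[0,9] = [9] − [0].
This gives a 10×22 integer matrix of rank 9; reducing to Smith normal form yields diagonal entries (1,1,1,1,1,1,1,1,1).

Boundary ∂_2: C_2 → C_1 acts by ∂[p,q,r] = [q,r] − [p,r] + [p,q]. For instance
  ∂[1,5,6] = [5,6] − [1,6] + [1,5],
  ∂[1,2,3] = [2,3] − [1,3] + [1,2].
The resulting 22×16 matrix has rank 12, and its Smith normal form has invariant factors (1,1,1,1,1,1,1,1,1,1,1,1).

Boundary ∂_3: C_3 → C_2 sends each 3-simplex σ to the alternating sum Σ_i (−1)^i (σ with its i-th vertex removed). For instance
  ∂[1,3,5,6] = [3,5,6] − [1,5,6] + [1,3,6] − [1,3,5],
  ∂[0,1,3,5] = [1,3,5] − [0,3,5] + [0,1,5] − [0,1,3].
This gives a 16×4 integer matrix of rank 4; reducing to Smith normal form yields diagonal entries (1,1,1,1).

Computing H_k = (kernel of ∂_k) / (image of ∂_{k+1}):

  H_0: rank C_0 − rank ∂_1 = 10 − 9 = 1, and the invariant factors of ∂_1 are all 1, so H_0 ≅ Z.
  H_1: rank ker ∂_1 − rank ∂_2 = (22 − 9) − 12 = 1, and the invariant factors of ∂_2 are all 1, so H_1 ≅ Z.
  H_2: rank ker ∂_2 − rank ∂_3 = (16 − 12) − 4 = 0, and the invariant factors of ∂_3 are all 1, so H_2 ≅ 0.
  H_3: rank ker ∂_3 − rank ∂_4 = (4 − 4) − 0 = 0, and there is no ∂_4, so H_3 ≅ 0.

H_0 = Z,  H_1 = Z,  H_2 = 0,  H_3 = 0.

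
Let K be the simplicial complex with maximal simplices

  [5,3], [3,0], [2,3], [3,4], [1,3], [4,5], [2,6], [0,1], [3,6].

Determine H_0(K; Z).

H_0 = Z.

K has 7 vertices, 9 edges.
rank ∂_0 = 0, rank ∂_1 = 6 ⇒ b_0 = 7 − 0 − 6 = 1; all invariant factors of ∂_1 are 1 so no torsion. So H_0 ≅ Z.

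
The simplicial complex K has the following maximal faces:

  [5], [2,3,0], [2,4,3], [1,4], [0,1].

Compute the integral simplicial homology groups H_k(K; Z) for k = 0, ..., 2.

We work with the vertex ordering 0 < 1 < 2 < 3 < 4 < 5. The simplices of K, each written with vertices in increasing order, are:

  0-simplices (6): [0], [1], [2], [3], [4], [5]
  1-simplices (7): [0,1], [0,2], [0,3], [1,4], [2,3], [2,4], [3,4]
  2-simplices (2): [0,2,3], [2,3,4]

so the chain groups are C_0 ≅ Z^6, C_1 ≅ Z^7, C_2 ≅ Z^2.

The boundary map ∂_1: C_1 → C_0 maps an edge to its endpoints' difference, ∂[p,q] = q − p. For instance
  ∂[3,4] = [4] − [3].
The 6×7 boundary matrix has rank 4 and Smith normal form diag(1,1,1,1).

Boundary ∂_2: C_2 → C_1 acts by ∂[p,q,r] = [q,r] − [p,r] + [p,q]. For instance
  ∂[2,3,4] = [3,4] − [2,4] + [2,3],
  ∂[0,2,3] = [2,3] − [0,3] + [0,2].
The 7×2 boundary matrix has rank 2 and Smith normal form diag(1,1).

Now H_k = ker ∂_k / im ∂_{k+1}, so:

  H_0: rank C_0 − rank ∂_1 = 6 − 4 = 2, and the invariant factors of ∂_1 are all 1, so H_0 = Z^2.
  H_1: rank ker ∂_1 − rank ∂_2 = (7 − 4) − 2 = 1, and the invariant factors of ∂_2 are all 1, so H_1 = Z.
  H_2: rank ker ∂_2 − rank ∂_3 = (2 − 2) − 0 = 0, and there is no ∂_3, so H_2 = 0.

H_0 ≅ Z^2,  H_1 ≅ Z,  H_2 = 0.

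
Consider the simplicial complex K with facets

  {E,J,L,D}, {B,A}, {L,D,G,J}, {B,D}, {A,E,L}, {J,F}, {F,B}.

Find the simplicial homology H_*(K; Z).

H_0 ≅ Z,  H_1 ≅ Z^2,  H_2 = 0,  H_3 = 0.

Order the vertices as A < B < D < E < F < G < J < L. Listing each simplex with vertices in this order, K has dimension 3 with simplices:

  0-simplices (8): A, B, D, E, F, G, J, L
  1-simplices (15): AB, AE, AL, BD, BF, DE, DG, DJ, DL, EJ, EL, FJ, GJ, GL, JL
  2-simplices (8): AEL, DEJ, DEL, DGJ, DGL, DJL, EJL, GJL
  3-simplices (2): DEJL, DGJL

so the chain groups are C_0 ≅ Z^8, C_1 ≅ Z^15, C_2 ≅ Z^8, C_3 ≅ Z^2.

Boundary ∂_1: C_1 → C_0 sends each edge [p,q] (with p < q) to q − p. For instance
  ∂FJ = J − F.
As a 8×15 matrix over Z this has rank 7, with invariant factors (1,1,1,1,1,1,1).

∂_2: C_2 → C_1 acts by ∂[p,q,r] = [q,r] − [p,r] + [p,q]. For instance
  ∂DJL = JL − DL + DJ,
  ∂GJL = JL − GL + GJ.
This gives a 15×8 integer matrix of rank 6; reducing to Smith normal form yields diagonal entries (1,1,1,1,1,1).

∂_3: C_3 → C_2 sends each 3-simplex σ to the alternating sum Σ_i (−1)^i (σ with its i-th vertex removed). For instance
  ∂DEJL = EJL − DJL + DEL − DEJ,
  ∂DGJL = GJL − DJL + DGL − DGJ.
The resulting 8×2 matrix has rank 2, and its Smith normal form has invariant factors (1,1).

Now H_k = ker ∂_k / im ∂_{k+1}, so:

  H_0: rank C_0 − rank ∂_1 = 8 − 7 = 1, and the invariant factors of ∂_1 are all 1, so H_0 ≅ Z.
  H_1: rank ker ∂_1 − rank ∂_2 = (15 − 7) − 6 = 2, and the invariant factors of ∂_2 are all 1, so H_1 ≅ Z^2.
  H_2: rank ker ∂_2 − rank ∂_3 = (8 − 6) − 2 = 0, and the invariant factors of ∂_3 are all 1, so H_2 ≅ 0.
  H_3: rank ker ∂_3 − rank ∂_4 = (2 − 2) − 0 = 0, and there is no ∂_4, so H_3 ≅ 0.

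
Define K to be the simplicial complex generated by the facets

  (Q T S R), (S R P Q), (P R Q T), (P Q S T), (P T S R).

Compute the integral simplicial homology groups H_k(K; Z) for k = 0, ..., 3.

We work with the vertex ordering P < Q < R < S < T. The simplices of K, each written with vertices in increasing order, are:

  0-simplices (5): P, Q, R, S, T
  1-simplices (10): PQ, PR, PS, PT, QR, QS, QT, RS, RT, ST
  2-simplices (10): PQR, PQS, PQT, PRS, PRT, PST, QRS, QRT, QST, RST
  3-simplices (5): PQRS, PQRT, PQST, PRST, QRST

so the chain groups are C_0 ≅ Z^5, C_1 ≅ Z^10, C_2 ≅ Z^10, C_3 ≅ Z^5.

∂_1: C_1 → C_0 is given by ∂[p,q] = [q] − [p]. For instance
  ∂QR = R − Q.
The resulting 5×10 matrix has rank 4, and its Smith normal form has invariant factors (1,1,1,1).

Boundary ∂_2: C_2 → C_1 maps a triangle to the signed sum of its edges. For instance
  ∂PRT = RT − PT + PR,
  ∂QST = ST − QT + QS.
The 10×10 boundary matrix has rank 6 and Smith normal form diag(1,1,1,1,1,1).

Boundary ∂_3: C_3 → C_2 sends each 3-simplex σ to the alternating sum Σ_i (−1)^i (σ with its i-th vertex removed). For instance
  ∂PRST = RST − PST + PRT − PRS,
  ∂PQRS = QRS − PRS + PQS − PQR.
The resulting 10×5 matrix has rank 4, and its Smith normal form has invariant factors (1,1,1,1).

Computing H_k = (kernel of ∂_k) / (image of ∂_{k+1}):

  H_0: rank C_0 − rank ∂_1 = 5 − 4 = 1, and the invariant factors of ∂_1 are all 1, so H_0 ≅ Z.
  H_1: rank ker ∂_1 − rank ∂_2 = (10 − 4) − 6 = 0, and the invariant factors of ∂_2 are all 1, so H_1 ≅ 0.
  H_2: rank ker ∂_2 − rank ∂_3 = (10 − 6) − 4 = 0, and the invariant factors of ∂_3 are all 1, so H_2 ≅ 0.
  H_3: rank ker ∂_3 − rank ∂_4 = (5 − 4) − 0 = 1, and there is no ∂_4, so H_3 ≅ Z.

As a check, the Euler characteristic is 5 − 10 + 10 − 5 = 0, which agrees with 1 − 0 + 0 − 1 = 0.

H_0 ≅ Z,  H_1 = 0,  H_2 = 0,  H_3 ≅ Z.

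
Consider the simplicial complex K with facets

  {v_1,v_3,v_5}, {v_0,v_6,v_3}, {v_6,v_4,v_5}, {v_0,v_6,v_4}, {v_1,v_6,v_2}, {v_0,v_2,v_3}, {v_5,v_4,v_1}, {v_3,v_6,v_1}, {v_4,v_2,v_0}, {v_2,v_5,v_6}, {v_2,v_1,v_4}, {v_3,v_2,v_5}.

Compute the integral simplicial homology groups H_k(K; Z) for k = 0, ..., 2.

H_0 ≅ Z,  H_1 ≅ Z/2,  H_2 = 0.

Fix the vertex order v_0 < v_1 < v_2 < v_3 < v_4 < v_5 < v_6 and write every simplex with vertices in increasing order. Then dim K = 2 and the simplices of K are:

  0-simplices (7): [v_0], [v_1], [v_2], [v_3], [v_4], [v_5], [v_6]
  1-simplices (18): (18 of them)
  2-simplices (12): (12 of them)

giving chain groups C_0 ≅ Z^7, C_1 ≅ Z^18, C_2 ≅ Z^12.

∂_1: C_1 → C_0 sends each edge [p,q] (with p < q) to q − p.
The 7×18 boundary matrix has rank 6 and Smith normal form diag(1,1,1,1,1,1).

∂_2: C_2 → C_1 maps a triangle to the signed sum of its edges. For instance
  ∂[v_0,v_2,v_3] = [v_2,v_3] − [v_0,v_3] + [v_0,v_2],
  ∂[v_0,v_4,v_6] = [v_4,v_6] − [v_0,v_6] + [v_0,v_4].
As a 18×12 matrix over Z this has rank 12, with invariant factors (1,1,1,1,1,1,1,1,1,1,1,2).

Computing H_k = (kernel of ∂_k) / (image of ∂_{k+1}):

  H_0: rank C_0 − rank ∂_1 = 7 − 6 = 1, and the invariant factors of ∂_1 are all 1, so H_0 ≅ Z.
  H_1: rank ker ∂_1 − rank ∂_2 = (18 − 6) − 12 = 0, and ∂_2 has invariant factor 2 > 1, so H_1 ≅ Z/2.
  H_2: rank ker ∂_2 − rank ∂_3 = (12 − 12) − 0 = 0, and there is no ∂_3, so H_2 ≅ 0.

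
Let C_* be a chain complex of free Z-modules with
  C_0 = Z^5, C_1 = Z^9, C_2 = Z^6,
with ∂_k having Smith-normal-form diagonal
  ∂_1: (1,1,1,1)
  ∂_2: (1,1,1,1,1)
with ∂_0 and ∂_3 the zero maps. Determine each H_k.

H_0: b_0 = 5 − 0 − 4 = 1; torsion from ∂_1 factors > 1: none. So H_0 = Z.
H_1: b_1 = 9 − 4 − 5 = 0; torsion from ∂_2 factors > 1: none. So H_1 = 0.
H_2: b_2 = 6 − 5 − 0 = 1; torsion from ∂_3 factors > 1: none. So H_2 = Z.

H_0 = Z,  H_1 = 0,  H_2 = Z.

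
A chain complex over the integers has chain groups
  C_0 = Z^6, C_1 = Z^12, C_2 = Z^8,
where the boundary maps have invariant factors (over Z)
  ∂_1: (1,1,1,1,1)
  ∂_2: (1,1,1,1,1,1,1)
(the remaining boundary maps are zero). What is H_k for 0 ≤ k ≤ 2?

H_0: b_0 = 6 − 0 − 5 = 1; torsion from ∂_1 factors > 1: none. So H_0 = Z.
H_1: b_1 = 12 − 5 − 7 = 0; torsion from ∂_2 factors > 1: none. So H_1 = 0.
H_2: b_2 = 8 − 7 − 0 = 1; torsion from ∂_3 factors > 1: none. So H_2 = Z.

H_0 = Z,  H_1 = 0,  H_2 = Z.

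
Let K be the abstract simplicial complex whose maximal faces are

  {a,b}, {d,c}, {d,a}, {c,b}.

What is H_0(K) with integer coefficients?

Fix the vertex order a < b < c < d and write every simplex with vertices in increasing order. Then dim K = 1 and the simplices of K are:

  0-simplices (4): a, b, c, d
  1-simplices (4): ab, ad, bc, cd

so the chain groups are C_0 ≅ Z^4, C_1 ≅ Z^4.

Boundary ∂_1: C_1 → C_0 maps an edge to its endpoints' difference, ∂[p,q] = q − p. For instance
  ∂ab = b − a.
The resulting 4×4 matrix has rank 3, and its Smith normal form has invariant factors (1,1,1).

Computing H_k = (kernel of ∂_k) / (image of ∂_{k+1}):

  H_0: rank C_0 − rank ∂_1 = 4 − 3 = 1, and the invariant factors of ∂_1 are all 1, so H_0 = Z.

H_0 = Z.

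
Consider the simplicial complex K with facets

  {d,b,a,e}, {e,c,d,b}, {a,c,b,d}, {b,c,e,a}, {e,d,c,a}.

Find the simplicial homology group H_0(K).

We work with the vertex ordering a < b < c < d < e. The simplices of K, each written with vertices in increasing order, are:

  0-simplices (5): a, b, c, d, e
  1-simplices (10): ab, ac, ad, ae, bc, bd, be, cd, ce, de
  2-simplices (10): abc, abd, abe, acd, ace, ade, bcd, bce, bde, cde
  3-simplices (5): abcd, abce, abde, acde, bcde

Hence C_0 ≅ Z^5, C_1 ≅ Z^10, C_2 ≅ Z^10, C_3 ≅ Z^5.

Boundary ∂_1: C_1 → C_0 sends each edge [p,q] (with p < q) to q − p. For instance
  ∂ab = b − a.
The 5×10 boundary matrix has rank 4 and Smith normal form diag(1,1,1,1).

The boundary map ∂_2: C_2 → C_1 acts by ∂[p,q,r] = [q,r] − [p,r] + [p,q]. For instance
  ∂abd = bd − ad + ab,
  ∂bcd = cd − bd + bc.
The resulting 10×10 matrix has rank 6, and its Smith normal form has invariant factors (1,1,1,1,1,1).

Boundary ∂_3: C_3 → C_2 sends each 3-simplex σ to the alternating sum Σ_i (−1)^i (σ with its i-th vertex removed). For instance
  ∂abde = bde − ade + abe − abd,
  ∂abce = bce − ace + abe − abc.
The 10×5 boundary matrix has rank 4 and Smith normal form diag(1,1,1,1).

Now H_k = ker ∂_k / im ∂_{k+1}, so:

  H_0: rank C_0 − rank ∂_1 = 5 − 4 = 1, and the invariant factors of ∂_1 are all 1, so H_0 = Z.

(K is a triangulation of the 3-sphere S^3.)

H_0 = Z.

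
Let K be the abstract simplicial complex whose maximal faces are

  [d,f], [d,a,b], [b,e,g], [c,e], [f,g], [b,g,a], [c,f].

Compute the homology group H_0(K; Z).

Take the total order a < b < c < d < e < f < g on the vertex set. Then K (dimension 2) consists of the simplices:

  0-simplices (7): a, b, c, d, e, f, g
  1-simplices (11): ab, ad, ag, bd, be, bg, ce, cf, df, eg, fg
  2-simplices (3): abd, abg, beg

so the chain groups are C_0 ≅ Z^7, C_1 ≅ Z^11, C_2 ≅ Z^3.

∂_1: C_1 → C_0 sends each edge [p,q] (with p < q) to q − p.
The 7×11 boundary matrix has rank 6 and Smith normal form diag(1,1,1,1,1,1).

Boundary ∂_2: C_2 → C_1 sends each 2-simplex [p,q,r] to [q,r] − [p,r] + [p,q]. For instance
  ∂abg = bg − ag + ab,
  ∂beg = eg − bg + be.
This gives a 11×3 integer matrix of rank 3; reducing to Smith normal form yields diagonal entries (1,1,1).

Computing H_k = (kernel of ∂_k) / (image of ∂_{k+1}):

  H_0: rank C_0 − rank ∂_1 = 7 − 6 = 1, and the invariant factors of ∂_1 are all 1, so H_0 = Z.

H_0 = Z.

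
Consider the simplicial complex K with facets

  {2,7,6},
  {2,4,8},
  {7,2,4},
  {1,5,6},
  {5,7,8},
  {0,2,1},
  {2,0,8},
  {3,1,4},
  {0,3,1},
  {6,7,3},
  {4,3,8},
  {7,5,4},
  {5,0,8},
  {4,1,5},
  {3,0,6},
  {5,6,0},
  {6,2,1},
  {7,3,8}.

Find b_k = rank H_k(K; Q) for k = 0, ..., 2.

b_0 = 1, b_1 = 1, b_2 = 0.

Order the vertices as 0 < 1 < 2 < 3 < 4 < 5 < 6 < 7 < 8. Listing each simplex with vertices in this order, K has dimension 2 with simplices:

  0-simplices (9): [0], [1], [2], [3], [4], [5], [6], [7], [8]
  1-simplices (27): (27 of them)
  2-simplices (18): [0,1,2], [0,1,3], [0,2,8], [0,3,6], [0,5,6], [0,5,8], [1,2,6], [1,3,4], [1,4,5], [1,5,6], [2,4,7], [2,4,8], [2,6,7], [3,4,8], [3,6,7], [3,7,8], [4,5,7], [5,7,8]

giving chain groups C_0 ≅ Z^9, C_1 ≅ Z^27, C_2 ≅ Z^18.

The boundary map ∂_1: C_1 → C_0 is given by ∂[p,q] = [q] − [p].
The 9×27 boundary matrix has rank 8 and Smith normal form diag(1,1,1,1,1,1,1,1).

Boundary ∂_2: C_2 → C_1 maps a triangle to the signed sum of its edges. For instance
  ∂[3,4,8] = [4,8] − [3,8] + [3,4],
  ∂[1,3,4] = [3,4] − [1,4] + [1,3].
This gives a 27×18 integer matrix of rank 18; reducing to Smith normal form yields diagonal entries (1,1,1,1,1,1,1,1,1,1,1,1,1,1,1,1,1,2).

Now H_k = ker ∂_k / im ∂_{k+1}, so:

  H_0: rank C_0 − rank ∂_1 = 9 − 8 = 1, and the invariant factors of ∂_1 are all 1, so H_0 ≅ Z.
  H_1: rank ker ∂_1 − rank ∂_2 = (27 − 8) − 18 = 1, and ∂_2 has invariant factor 2 > 1, so H_1 ≅ Z ⊕ Z/2.
  H_2: rank ker ∂_2 − rank ∂_3 = (18 − 18) − 0 = 0, and there is no ∂_3, so H_2 ≅ 0.

As a check, the Euler characteristic is 9 − 27 + 18 = 0, which agrees with 1 − 1 + 0 = 0.

Hence the Betti numbers are b_0 = 1, b_1 = 1, b_2 = 0.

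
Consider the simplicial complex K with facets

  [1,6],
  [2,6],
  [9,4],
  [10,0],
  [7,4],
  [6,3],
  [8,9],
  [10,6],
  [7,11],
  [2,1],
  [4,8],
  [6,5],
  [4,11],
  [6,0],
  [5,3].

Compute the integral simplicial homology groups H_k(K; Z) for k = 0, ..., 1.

H_0 ≅ Z^2,  H_1 ≅ Z^5.

Take the total order 0 < 1 < 2 < 3 < 4 < 5 < 6 < 7 < 8 < 9 < 10 < 11 on the vertex set. Then K (dimension 1) consists of the simplices:

  0-simplices (12): [0], [1], [2], [3], [4], [5], [6], [7], [8], [9], [10], [11]
  1-simplices (15): [0,6], [0,10], [1,2], [1,6], [2,6], [3,5], [3,6], [4,7], [4,8], [4,9], [4,11], [5,6], [6,10], [7,11], [8,9]

Hence C_0 ≅ Z^12, C_1 ≅ Z^15.

The boundary map ∂_1: C_1 → C_0 maps an edge to its endpoints' difference, ∂[p,q] = q − p.
As a 12×15 matrix over Z this has rank 10, with invariant factors (1,1,1,1,1,1,1,1,1,1).

Computing H_k = (kernel of ∂_k) / (image of ∂_{k+1}):

  H_0: rank C_0 − rank ∂_1 = 12 − 10 = 2, and the invariant factors of ∂_1 are all 1, so H_0 = Z^2.
  H_1: rank ker ∂_1 − rank ∂_2 = (15 − 10) − 0 = 5, and there is no ∂_2, so H_1 = Z^5.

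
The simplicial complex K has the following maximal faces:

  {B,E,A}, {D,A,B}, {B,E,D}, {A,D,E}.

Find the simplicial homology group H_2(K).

H_2 ≅ Z.

Order the vertices as A < B < D < E. Listing each simplex with vertices in this order, K has dimension 2 with simplices:

  0-simplices (4): A, B, D, E
  1-simplices (6): AB, AD, AE, BD, BE, DE
  2-simplices (4): ABD, ABE, ADE, BDE

giving chain groups C_0 ≅ Z^4, C_1 ≅ Z^6, C_2 ≅ Z^4.

The boundary map ∂_1: C_1 → C_0 is given by ∂[p,q] = [q] − [p]. For instance
  ∂DE = E − D.
The resulting 4×6 matrix has rank 3, and its Smith normal form has invariant factors (1,1,1).

The boundary map ∂_2: C_2 → C_1 sends each 2-simplex [p,q,r] to [q,r] − [p,r] + [p,q]. For instance
  ∂BDE = DE − BE + BD,
  ∂ABD = BD − AD + AB.
This gives a 6×4 integer matrix of rank 3; reducing to Smith normal form yields diagonal entries (1,1,1).

Reading off H_k = ker ∂_k / im ∂_{k+1}:

  H_2: rank ker ∂_2 − rank ∂_3 = (4 − 3) − 0 = 1, and there is no ∂_3, so H_2 = Z.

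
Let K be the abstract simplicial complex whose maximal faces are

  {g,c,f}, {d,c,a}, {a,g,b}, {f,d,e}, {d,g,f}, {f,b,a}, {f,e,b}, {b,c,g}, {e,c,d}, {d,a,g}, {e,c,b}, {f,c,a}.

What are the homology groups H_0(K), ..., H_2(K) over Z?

We work with the vertex ordering a < b < c < d < e < f < g. The simplices of K, each written with vertices in increasing order, are:

  0-simplices (7): a, b, c, d, e, f, g
  1-simplices (18): ab, ac, ad, af, ag, bc, be, bf, bg, cd, ce, cf, cg, de, df, dg, ef, fg
  2-simplices (12): abf, abg, acd, acf, adg, bce, bcg, bef, cde, cfg, def, dfg

Hence C_0 ≅ Z^7, C_1 ≅ Z^18, C_2 ≅ Z^12.

Boundary ∂_1: C_1 → C_0 sends each edge [p,q] (with p < q) to q − p. For instance
  ∂ef = f − e.
The resulting 7×18 matrix has rank 6, and its Smith normal form has invariant factors (1,1,1,1,1,1).

The boundary map ∂_2: C_2 → C_1 maps a triangle to the signed sum of its edges. For instance
  ∂def = ef − df + de,
  ∂bcg = cg − bg + bc.
The resulting 18×12 matrix has rank 12, and its Smith normal form has invariant factors (1,1,1,1,1,1,1,1,1,1,1,2).

Computing H_k = (kernel of ∂_k) / (image of ∂_{k+1}):

  H_0: rank C_0 − rank ∂_1 = 7 − 6 = 1, and the invariant factors of ∂_1 are all 1, so H_0 ≅ Z.
  H_1: rank ker ∂_1 − rank ∂_2 = (18 − 6) − 12 = 0, and ∂_2 has invariant factor 2 > 1, so H_1 ≅ Z_2.
  H_2: rank ker ∂_2 − rank ∂_3 = (12 − 12) − 0 = 0, and there is no ∂_3, so H_2 ≅ 0.

As a check, the Euler characteristic is 7 − 18 + 12 = 1, which agrees with 1 − 0 + 0 = 1.
(K is a triangulation of the real projective plane RP^2.)

H_0 ≅ Z,  H_1 ≅ Z_2,  H_2 = 0.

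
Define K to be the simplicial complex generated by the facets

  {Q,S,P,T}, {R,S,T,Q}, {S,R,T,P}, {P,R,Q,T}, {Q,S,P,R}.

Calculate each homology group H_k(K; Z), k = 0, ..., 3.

Order the vertices as P < Q < R < S < T. Listing each simplex with vertices in this order, K has dimension 3 with simplices:

  0-simplices (5): P, Q, R, S, T
  1-simplices (10): PQ, PR, PS, PT, QR, QS, QT, RS, RT, ST
  2-simplices (10): PQR, PQS, PQT, PRS, PRT, PST, QRS, QRT, QST, RST
  3-simplices (5): PQRS, PQRT, PQST, PRST, QRST

so the chain groups are C_0 ≅ Z^5, C_1 ≅ Z^10, C_2 ≅ Z^10, C_3 ≅ Z^5.

The boundary map ∂_1: C_1 → C_0 sends each edge [p,q] (with p < q) to q − p. For instance
  ∂PQ = Q − P.
This gives a 5×10 integer matrix of rank 4; reducing to Smith normal form yields diagonal entries (1,1,1,1).

The boundary map ∂_2: C_2 → C_1 sends each 2-simplex [p,q,r] to [q,r] − [p,r] + [p,q]. For instance
  ∂QRT = RT − QT + QR,
  ∂PQT = QT − PT + PQ.
This gives a 10×10 integer matrix of rank 6; reducing to Smith normal form yields diagonal entries (1,1,1,1,1,1).

The boundary map ∂_3: C_3 → C_2 sends each 3-simplex σ to the alternating sum Σ_i (−1)^i (σ with its i-th vertex removed). For instance
  ∂PQRS = QRS − PRS + PQS − PQR,
  ∂PQRT = QRT − PRT + PQT − PQR.
This gives a 10×5 integer matrix of rank 4; reducing to Smith normal form yields diagonal entries (1,1,1,1).

Reading off H_k = ker ∂_k / im ∂_{k+1}:

  H_0: rank C_0 − rank ∂_1 = 5 − 4 = 1, and the invariant factors of ∂_1 are all 1, so H_0 = Z.
  H_1: rank ker ∂_1 − rank ∂_2 = (10 − 4) − 6 = 0, and the invariant factors of ∂_2 are all 1, so H_1 = 0.
  H_2: rank ker ∂_2 − rank ∂_3 = (10 − 6) − 4 = 0, and the invariant factors of ∂_3 are all 1, so H_2 = 0.
  H_3: rank ker ∂_3 − rank ∂_4 = (5 − 4) − 0 = 1, and there is no ∂_4, so H_3 = Z.

As a check, the Euler characteristic is 5 − 10 + 10 − 5 = 0, which agrees with 1 − 0 + 0 − 1 = 0.

H_0 ≅ Z,  H_1 = 0,  H_2 = 0,  H_3 ≅ Z.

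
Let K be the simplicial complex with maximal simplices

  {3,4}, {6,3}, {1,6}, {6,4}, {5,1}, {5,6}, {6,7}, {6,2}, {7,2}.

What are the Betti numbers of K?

b_0 = 1, b_1 = 3.

Take the total order 1 < 2 < 3 < 4 < 5 < 6 < 7 on the vertex set. Then K (dimension 1) consists of the simplices:

  0-simplices (7): [1], [2], [3], [4], [5], [6], [7]
  1-simplices (9): [1,5], [1,6], [2,6], [2,7], [3,4], [3,6], [4,6], [5,6], [6,7]

so the chain groups are C_0 ≅ Z^7, C_1 ≅ Z^9.

∂_1: C_1 → C_0 maps an edge to its endpoints' difference, ∂[p,q] = q − p.
This gives a 7×9 integer matrix of rank 6; reducing to Smith normal form yields diagonal entries (1,1,1,1,1,1).

Computing H_k = (kernel of ∂_k) / (image of ∂_{k+1}):

  H_0: rank C_0 − rank ∂_1 = 7 − 6 = 1, and the invariant factors of ∂_1 are all 1, so H_0 ≅ Z.
  H_1: rank ker ∂_1 − rank ∂_2 = (9 − 6) − 0 = 3, and there is no ∂_2, so H_1 ≅ Z^3.

(K is a triangulation of a wedge of 3 circles.)

Hence the Betti numbers are b_0 = 1, b_1 = 3.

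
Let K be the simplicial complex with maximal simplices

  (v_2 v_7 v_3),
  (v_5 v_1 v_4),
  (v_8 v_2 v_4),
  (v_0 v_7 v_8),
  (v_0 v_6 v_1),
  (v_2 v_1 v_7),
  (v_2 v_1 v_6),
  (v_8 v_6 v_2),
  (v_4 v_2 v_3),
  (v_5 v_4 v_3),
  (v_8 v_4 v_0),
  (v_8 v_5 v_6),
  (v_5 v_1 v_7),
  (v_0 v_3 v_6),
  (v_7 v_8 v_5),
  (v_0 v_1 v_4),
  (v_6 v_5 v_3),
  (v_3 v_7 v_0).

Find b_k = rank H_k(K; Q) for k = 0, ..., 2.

K has 9 vertices, 27 edges, 18 triangles.
rank ∂_0 = 0, rank ∂_1 = 8 ⇒ b_0 = 9 − 0 − 8 = 1; all invariant factors of ∂_1 are 1 so no torsion. So H_0 ≅ Z.
rank ∂_1 = 8, rank ∂_2 = 17 ⇒ b_1 = 27 − 8 − 17 = 2; all invariant factors of ∂_2 are 1 so no torsion. So H_1 ≅ Z^2.
rank ∂_2 = 17, rank ∂_3 = 0 ⇒ b_2 = 18 − 17 − 0 = 1. So H_2 ≅ Z.

b_0 = 1, b_1 = 2, b_2 = 1.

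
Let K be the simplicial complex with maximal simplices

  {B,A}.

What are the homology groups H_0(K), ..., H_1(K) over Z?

We work with the vertex ordering A < B. The simplices of K, each written with vertices in increasing order, are:

  0-simplices (2): A, B
  1-simplices (1): AB

Hence C_0 ≅ Z^2, C_1 ≅ Z^1.

∂_1: C_1 → C_0 maps an edge to its endpoints' difference, ∂[p,q] = q − p. For instance
  ∂AB = B − A.
The resulting 2×1 matrix has rank 1, and its Smith normal form has invariant factors (1).

From H_k ≅ ker(∂_k) / im(∂_{k+1}) we obtain:

  H_0: rank C_0 − rank ∂_1 = 2 − 1 = 1, and the invariant factors of ∂_1 are all 1, so H_0 = Z.
  H_1: rank ker ∂_1 − rank ∂_2 = (1 − 1) − 0 = 0, and there is no ∂_2, so H_1 = 0.

(K is a triangulation of the 1-simplex.)

H_0 = Z,  H_1 = 0.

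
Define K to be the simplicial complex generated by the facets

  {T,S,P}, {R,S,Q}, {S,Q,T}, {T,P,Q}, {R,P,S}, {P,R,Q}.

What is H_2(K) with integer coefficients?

H_2 = Z.

We work with the vertex ordering P < Q < R < S < T. The simplices of K, each written with vertices in increasing order, are:

  0-simplices (5): P, Q, R, S, T
  1-simplices (9): PQ, PR, PS, PT, QR, QS, QT, RS, ST
  2-simplices (6): PQR, PQT, PRS, PST, QRS, QST

so the chain groups are C_0 ≅ Z^5, C_1 ≅ Z^9, C_2 ≅ Z^6.

Boundary ∂_1: C_1 → C_0 sends each edge [p,q] (with p < q) to q − p.
This gives a 5×9 integer matrix of rank 4; reducing to Smith normal form yields diagonal entries (1,1,1,1).

∂_2: C_2 → C_1 sends each 2-simplex [p,q,r] to [q,r] − [p,r] + [p,q]. For instance
  ∂QRS = RS − QS + QR,
  ∂PRS = RS − PS + PR.
This gives a 9×6 integer matrix of rank 5; reducing to Smith normal form yields diagonal entries (1,1,1,1,1).

Now H_k = ker ∂_k / im ∂_{k+1}, so:

  H_2: rank ker ∂_2 − rank ∂_3 = (6 − 5) − 0 = 1, and there is no ∂_3, so H_2 ≅ Z.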